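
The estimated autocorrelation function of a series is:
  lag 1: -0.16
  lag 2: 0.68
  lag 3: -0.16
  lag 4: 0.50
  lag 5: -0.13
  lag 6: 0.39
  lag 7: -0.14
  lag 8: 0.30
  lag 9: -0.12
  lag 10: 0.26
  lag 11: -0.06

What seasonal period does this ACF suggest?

2

The largest autocorrelation is r_2 = 0.68, with weaker echoes at lags 4 (0.50), 6 (0.39), 8 (0.30) and 10 (0.26); the remaining lags stay at or below -0.06.
The dominant spike at lag 2 indicates a seasonal period of 2.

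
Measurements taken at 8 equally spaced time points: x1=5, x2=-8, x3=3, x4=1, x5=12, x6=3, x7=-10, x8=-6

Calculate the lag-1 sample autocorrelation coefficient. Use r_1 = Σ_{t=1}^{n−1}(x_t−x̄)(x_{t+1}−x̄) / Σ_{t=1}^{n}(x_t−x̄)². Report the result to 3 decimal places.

Mean x̄ = (5 − 8 + 3 + 1 + 12 + 3 − 10 − 6)/8 = 0.0000
Deviations from mean: 5.0000, -8.0000, 3.0000, 1.0000, 12.0000, 3.0000, -10.0000, -6.0000
Numerator Σ_{t=1}^{7}(x_t−x̄)(x_{t+1}−x̄) = 17.0000
Denominator Σ(x_t−x̄)² = 388.0000
r_1 = 17.0000 / 388.0000 = 0.044

0.044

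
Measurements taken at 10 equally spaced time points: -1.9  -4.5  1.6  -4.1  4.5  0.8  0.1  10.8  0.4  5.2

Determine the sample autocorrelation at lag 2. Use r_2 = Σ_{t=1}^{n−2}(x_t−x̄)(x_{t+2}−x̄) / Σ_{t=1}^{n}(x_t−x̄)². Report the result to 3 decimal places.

0.333

Mean x̄ = (-1.9 − 4.5 + 1.6 − 4.1 + 4.5 + 0.8 + 0.1 + 10.8 + 0.4 + 5.2)/10 = 1.2900
Numerator Σ_{t=1}^{8}(x_t−x̄)(x_{t+2}−x̄) = 63.6188
Denominator Σ(x_t−x̄)² = 191.3290
r_2 = 63.6188 / 191.3290 = 0.333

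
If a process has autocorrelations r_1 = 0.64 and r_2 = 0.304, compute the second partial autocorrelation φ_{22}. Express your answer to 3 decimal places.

-0.179

φ_{22} = (r_2 − r_1²) / (1 − r_1²)
r_1² = (0.64)² = 0.4096
Numerator = 0.304 − 0.4096 = -0.1056; denominator = 1 − 0.4096 = 0.5904
φ_{22} = -0.1056 / 0.5904 = -0.179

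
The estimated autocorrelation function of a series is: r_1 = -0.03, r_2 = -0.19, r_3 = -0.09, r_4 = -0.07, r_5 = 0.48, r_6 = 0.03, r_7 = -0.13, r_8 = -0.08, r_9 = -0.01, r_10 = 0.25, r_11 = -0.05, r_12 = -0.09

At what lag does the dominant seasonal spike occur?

The largest autocorrelation is r_5 = 0.48, with a weaker echo at lag 10 (0.25); the remaining lags stay at or below 0.03.
The dominant spike at lag 5 indicates a seasonal period of 5.

5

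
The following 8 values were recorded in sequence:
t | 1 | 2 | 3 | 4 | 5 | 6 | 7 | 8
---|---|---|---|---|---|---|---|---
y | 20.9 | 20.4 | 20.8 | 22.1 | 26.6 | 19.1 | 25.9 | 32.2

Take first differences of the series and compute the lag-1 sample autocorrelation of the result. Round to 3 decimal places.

First differences Δy: -0.5, 0.4, 1.3, 4.5, -7.5, 6.8, 6.3
Mean of differences = 1.6143
Numerator Σ(Δy_t−Δȳ)(Δy_{t+1}−Δȳ) = -47.2245
Denominator Σ(Δy_t−Δȳ)² = 146.2886
r_1(Δy) = -47.2245 / 146.2886 = -0.323

-0.323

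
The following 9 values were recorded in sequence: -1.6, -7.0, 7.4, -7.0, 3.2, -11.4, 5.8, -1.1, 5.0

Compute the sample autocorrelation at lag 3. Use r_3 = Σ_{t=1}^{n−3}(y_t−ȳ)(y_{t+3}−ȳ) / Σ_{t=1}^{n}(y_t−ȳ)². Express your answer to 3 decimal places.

-0.598

Mean ȳ = (-1.6 − 7.0 + 7.4 − 7.0 + 3.2 − 11.4 + 5.8 − 1.1 + 5.0)/9 = -0.7444
Numerator Σ_{t=1}^{6}(y_t−ȳ)(y_{t+3}−ȳ) = -209.6581
Denominator Σ(y_t−ȳ)² = 350.3822
r_3 = -209.6581 / 350.3822 = -0.598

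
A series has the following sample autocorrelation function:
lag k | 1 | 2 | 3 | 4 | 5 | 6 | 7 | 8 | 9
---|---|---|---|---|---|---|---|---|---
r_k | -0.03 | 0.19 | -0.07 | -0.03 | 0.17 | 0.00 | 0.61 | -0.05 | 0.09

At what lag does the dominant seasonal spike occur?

7

The largest autocorrelation is r_7 = 0.61; the remaining lags stay at or below 0.19.
The dominant spike at lag 7 indicates a seasonal period of 7.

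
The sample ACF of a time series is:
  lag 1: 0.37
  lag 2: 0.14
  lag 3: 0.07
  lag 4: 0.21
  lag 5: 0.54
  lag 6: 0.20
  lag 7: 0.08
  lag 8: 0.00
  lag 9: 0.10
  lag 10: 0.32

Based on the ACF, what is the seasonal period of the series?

5

The largest autocorrelation is r_5 = 0.54; the remaining lags stay at or below 0.37. The elevated value at lag 1 (0.37), dropping to 0.14 at lag 2, reflects decaying short-term dependence rather than seasonality.
The dominant spike at lag 5 indicates a seasonal period of 5.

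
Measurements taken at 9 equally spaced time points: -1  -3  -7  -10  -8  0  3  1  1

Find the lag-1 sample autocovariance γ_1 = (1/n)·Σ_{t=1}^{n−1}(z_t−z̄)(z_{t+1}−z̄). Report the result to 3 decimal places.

Mean z̄ = (-1 − 3 − 7 − 10 − 8 + 0 + 3 + 1 + 1)/9 = -2.6667
Σ_{t=1}^{8}(z_t−z̄)(z_{t+1}−z̄) = 106.8889
γ_1 = 106.8889 / 9 = 11.877

11.877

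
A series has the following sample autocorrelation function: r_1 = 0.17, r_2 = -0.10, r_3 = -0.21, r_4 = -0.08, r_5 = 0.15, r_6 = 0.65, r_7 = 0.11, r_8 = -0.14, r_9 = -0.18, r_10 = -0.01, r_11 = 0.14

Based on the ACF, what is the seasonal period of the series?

The largest autocorrelation is r_6 = 0.65; the remaining lags stay at or below 0.17.
The dominant spike at lag 6 indicates a seasonal period of 6.

6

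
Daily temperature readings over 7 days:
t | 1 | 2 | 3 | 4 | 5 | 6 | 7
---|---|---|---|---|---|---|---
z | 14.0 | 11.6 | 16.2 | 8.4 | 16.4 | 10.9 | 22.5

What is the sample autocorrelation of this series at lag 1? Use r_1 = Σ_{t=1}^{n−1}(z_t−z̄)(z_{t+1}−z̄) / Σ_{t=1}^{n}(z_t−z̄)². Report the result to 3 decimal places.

Mean z̄ = (14.0 + 11.6 + 16.2 + 8.4 + 16.4 + 10.9 + 22.5)/7 = 14.2857
Σ(z_t−z̄)(z_{t+1}−z̄) = (0.7673) + (-5.1412) + (-11.2669) + (-12.4441) + (-7.1584) + (-27.8112) = -63.0545
Denominator Σ(z_t−z̄)² = 129.0086
r_1 = -63.0545 / 129.0086 = -0.489

-0.489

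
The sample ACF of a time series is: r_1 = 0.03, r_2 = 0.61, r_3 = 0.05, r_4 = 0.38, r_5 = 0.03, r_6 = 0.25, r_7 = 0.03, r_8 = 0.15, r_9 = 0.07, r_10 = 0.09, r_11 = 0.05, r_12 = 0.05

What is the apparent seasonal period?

2

The largest autocorrelation is r_2 = 0.61, with weaker echoes at lags 4 (0.38), 6 (0.25) and 8 (0.15); the remaining lags stay at or below 0.09.
The dominant spike at lag 2 indicates a seasonal period of 2.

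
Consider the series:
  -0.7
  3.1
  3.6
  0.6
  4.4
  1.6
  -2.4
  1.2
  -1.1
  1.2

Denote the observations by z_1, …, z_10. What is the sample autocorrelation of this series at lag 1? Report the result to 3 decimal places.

-0.060

Mean z̄ = (-0.7 + 3.1 + 3.6 + 0.6 + 4.4 + 1.6 − 2.4 + 1.2 − 1.1 + 1.2)/10 = 1.1500
Numerator Σ_{t=1}^{9}(z_t−z̄)(z_{t+1}−z̄) = -2.5025
Denominator Σ(z_t−z̄)² = 41.9650
r_1 = -2.5025 / 41.9650 = -0.060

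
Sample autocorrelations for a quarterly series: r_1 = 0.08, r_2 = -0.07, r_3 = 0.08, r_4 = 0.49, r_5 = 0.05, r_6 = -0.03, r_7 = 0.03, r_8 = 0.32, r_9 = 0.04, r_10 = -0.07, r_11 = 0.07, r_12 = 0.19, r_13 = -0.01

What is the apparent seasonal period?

The largest autocorrelation is r_4 = 0.49, with weaker echoes at lags 8 (0.32) and 12 (0.19); the remaining lags stay at or below 0.08.
The dominant spike at lag 4 indicates a seasonal period of 4.

4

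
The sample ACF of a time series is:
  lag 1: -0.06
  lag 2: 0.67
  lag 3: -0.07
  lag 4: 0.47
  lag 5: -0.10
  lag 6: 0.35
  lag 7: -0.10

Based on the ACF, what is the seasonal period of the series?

The largest autocorrelation is r_2 = 0.67, with weaker echoes at lags 4 (0.47) and 6 (0.35); the remaining lags stay at or below -0.06.
The dominant spike at lag 2 indicates a seasonal period of 2.

2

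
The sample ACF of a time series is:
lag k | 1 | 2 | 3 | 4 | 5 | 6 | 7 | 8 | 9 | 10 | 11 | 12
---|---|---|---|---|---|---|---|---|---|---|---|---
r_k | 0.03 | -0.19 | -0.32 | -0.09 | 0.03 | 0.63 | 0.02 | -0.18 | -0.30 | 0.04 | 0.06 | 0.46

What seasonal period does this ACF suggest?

The largest autocorrelation is r_6 = 0.63, with a weaker echo at lag 12 (0.46); the remaining lags stay at or below 0.06.
The dominant spike at lag 6 indicates a seasonal period of 6.

6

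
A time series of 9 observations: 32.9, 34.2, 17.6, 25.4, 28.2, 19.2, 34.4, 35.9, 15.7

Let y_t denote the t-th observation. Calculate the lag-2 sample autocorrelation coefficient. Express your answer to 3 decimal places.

Mean ȳ = (32.9 + 34.2 + 17.6 + 25.4 + 28.2 + 19.2 + 34.4 + 35.9 + 15.7)/9 = 27.0556
Σ(y_t−ȳ)(y_{t+2}−ȳ) = (-55.2625) + (-11.8280) + (-10.8214) + (13.0053) + (8.4053) + (-69.4780) + (-83.4002) = -209.3795
Denominator Σ(y_t−ȳ)² = 501.4822
r_2 = -209.3795 / 501.4822 = -0.418

-0.418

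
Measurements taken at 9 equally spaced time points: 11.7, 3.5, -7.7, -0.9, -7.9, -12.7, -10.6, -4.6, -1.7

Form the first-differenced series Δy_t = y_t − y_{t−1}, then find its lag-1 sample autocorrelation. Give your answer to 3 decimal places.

0.015

First differences Δy: -8.2, -11.2, 6.8, -7.0, -4.8, 2.1, 6.0, 2.9
Mean of differences = -1.6750
Numerator Σ(Δy_t−Δȳ)(Δy_{t+1}−Δȳ) = 5.2269
Denominator Σ(Δy_t−Δȳ)² = 337.3350
r_1(Δy) = 5.2269 / 337.3350 = 0.015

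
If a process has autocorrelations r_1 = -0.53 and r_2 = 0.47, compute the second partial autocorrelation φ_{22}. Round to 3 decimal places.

φ_{22} = (r_2 − r_1²) / (1 − r_1²)
r_1² = (-0.53)² = 0.2809
Numerator = 0.47 − 0.2809 = 0.1891; denominator = 1 − 0.2809 = 0.7191
φ_{22} = 0.1891 / 0.7191 = 0.263

0.263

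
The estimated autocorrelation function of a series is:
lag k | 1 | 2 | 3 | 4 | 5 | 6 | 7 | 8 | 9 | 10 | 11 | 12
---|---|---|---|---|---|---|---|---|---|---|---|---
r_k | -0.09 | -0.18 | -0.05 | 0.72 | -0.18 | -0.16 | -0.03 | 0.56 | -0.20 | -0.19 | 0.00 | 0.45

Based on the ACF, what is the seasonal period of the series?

The largest autocorrelation is r_4 = 0.72, with weaker echoes at lags 8 (0.56) and 12 (0.45); the remaining lags stay at or below 0.00.
The dominant spike at lag 4 indicates a seasonal period of 4.

4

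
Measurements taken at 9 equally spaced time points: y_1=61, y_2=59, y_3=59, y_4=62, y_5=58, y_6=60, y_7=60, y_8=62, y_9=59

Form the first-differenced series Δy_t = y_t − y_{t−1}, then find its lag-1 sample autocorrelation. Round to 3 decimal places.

-0.556

First differences Δy: -2, 0, 3, -4, 2, 0, 2, -3
Mean of differences = -0.2500
Numerator Σ(Δy_t−Δȳ)(Δy_{t+1}−Δȳ) = -25.3125
Denominator Σ(Δy_t−Δȳ)² = 45.5000
r_1(Δy) = -25.3125 / 45.5000 = -0.556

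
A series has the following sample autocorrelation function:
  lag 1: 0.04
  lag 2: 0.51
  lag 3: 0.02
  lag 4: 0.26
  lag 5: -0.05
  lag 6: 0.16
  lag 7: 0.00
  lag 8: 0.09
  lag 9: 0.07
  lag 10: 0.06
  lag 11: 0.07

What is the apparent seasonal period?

2

The largest autocorrelation is r_2 = 0.51, with weaker echoes at lags 4 (0.26) and 6 (0.16); the remaining lags stay at or below 0.09.
The dominant spike at lag 2 indicates a seasonal period of 2.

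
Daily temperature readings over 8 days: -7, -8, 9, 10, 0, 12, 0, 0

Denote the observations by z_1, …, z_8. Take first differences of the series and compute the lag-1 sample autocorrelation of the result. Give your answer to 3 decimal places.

-0.421

First differences Δz: -1, 17, 1, -10, 12, -12, 0
Mean of differences = 1.0000
Numerator Σ(Δz_t−Δz̄)(Δz_{t+1}−Δz̄) = -283.0000
Denominator Σ(Δz_t−Δz̄)² = 672.0000
r_1(Δz) = -283.0000 / 672.0000 = -0.421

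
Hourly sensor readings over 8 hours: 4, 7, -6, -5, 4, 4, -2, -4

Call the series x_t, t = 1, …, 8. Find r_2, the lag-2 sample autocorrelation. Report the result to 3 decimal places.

-0.712

Mean x̄ = (4 + 7 − 6 − 5 + 4 + 4 − 2 − 4)/8 = 0.2500
Numerator Σ_{t=1}^{6}(x_t−x̄)(x_{t+2}−x̄) = -126.3750
Denominator Σ(x_t−x̄)² = 177.5000
r_2 = -126.3750 / 177.5000 = -0.712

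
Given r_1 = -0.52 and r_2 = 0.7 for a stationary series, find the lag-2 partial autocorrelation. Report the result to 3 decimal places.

φ_{22} = (r_2 − r_1²) / (1 − r_1²)
r_1² = (-0.52)² = 0.2704
Numerator = 0.7 − 0.2704 = 0.4296; denominator = 1 − 0.2704 = 0.7296
φ_{22} = 0.4296 / 0.7296 = 0.589

0.589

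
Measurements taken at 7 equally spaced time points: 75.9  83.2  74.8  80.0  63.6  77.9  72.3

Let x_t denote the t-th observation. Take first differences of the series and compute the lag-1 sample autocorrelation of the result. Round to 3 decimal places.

-0.778

First differences Δx: 7.3, -8.4, 5.2, -16.4, 14.3, -5.6
Mean of differences = -0.6000
Numerator Σ(Δx_t−Δx̄)(Δx_{t+1}−Δx̄) = -508.4200
Denominator Σ(Δx_t−Δx̄)² = 653.5400
r_1(Δx) = -508.4200 / 653.5400 = -0.778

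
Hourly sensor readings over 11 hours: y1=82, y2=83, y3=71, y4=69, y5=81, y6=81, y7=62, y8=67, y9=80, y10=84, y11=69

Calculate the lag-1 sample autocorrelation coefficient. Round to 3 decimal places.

0.039

Mean ȳ = (82 + 83 + 71 + 69 + 81 + 81 + 62 + 67 + 80 + 84 + 69)/11 = 75.3636
Numerator Σ_{t=1}^{10}(y_t−ȳ)(y_{t+1}−ȳ) = 23.7769
Denominator Σ(y_t−ȳ)² = 610.5455
r_1 = 23.7769 / 610.5455 = 0.039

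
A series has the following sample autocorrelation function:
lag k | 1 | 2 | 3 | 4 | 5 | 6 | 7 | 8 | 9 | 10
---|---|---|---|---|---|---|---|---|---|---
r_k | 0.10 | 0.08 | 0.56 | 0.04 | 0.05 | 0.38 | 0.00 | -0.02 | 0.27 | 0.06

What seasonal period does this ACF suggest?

3

The largest autocorrelation is r_3 = 0.56, with weaker echoes at lags 6 (0.38) and 9 (0.27); the remaining lags stay at or below 0.10.
The dominant spike at lag 3 indicates a seasonal period of 3.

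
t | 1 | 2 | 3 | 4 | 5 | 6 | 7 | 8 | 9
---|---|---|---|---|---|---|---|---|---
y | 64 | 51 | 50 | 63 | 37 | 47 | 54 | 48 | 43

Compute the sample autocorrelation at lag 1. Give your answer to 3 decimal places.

Mean ȳ = (64 + 51 + 50 + 63 + 37 + 47 + 54 + 48 + 43)/9 = 50.7778
Numerator Σ_{t=1}^{8}(y_t−ȳ)(y_{t+1}−ȳ) = -122.6049
Denominator Σ(y_t−ȳ)² = 607.5556
r_1 = -122.6049 / 607.5556 = -0.202

-0.202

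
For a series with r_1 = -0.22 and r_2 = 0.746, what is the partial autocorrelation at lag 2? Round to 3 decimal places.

0.733

φ_{22} = (r_2 − r_1²) / (1 − r_1²)
r_1² = (-0.22)² = 0.0484
Numerator = 0.746 − 0.0484 = 0.6976; denominator = 1 − 0.0484 = 0.9516
φ_{22} = 0.6976 / 0.9516 = 0.733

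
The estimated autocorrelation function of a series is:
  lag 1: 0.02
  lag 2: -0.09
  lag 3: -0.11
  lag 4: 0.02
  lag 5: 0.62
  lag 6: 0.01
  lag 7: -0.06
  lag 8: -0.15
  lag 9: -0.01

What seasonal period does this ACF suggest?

The largest autocorrelation is r_5 = 0.62; the remaining lags stay at or below 0.02.
The dominant spike at lag 5 indicates a seasonal period of 5.

5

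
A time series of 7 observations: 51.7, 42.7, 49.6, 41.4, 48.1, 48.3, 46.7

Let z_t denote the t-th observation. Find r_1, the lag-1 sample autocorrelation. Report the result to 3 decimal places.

Mean z̄ = (51.7 + 42.7 + 49.6 + 41.4 + 48.1 + 48.3 + 46.7)/7 = 46.9286
Numerator Σ_{t=1}^{6}(z_t−z̄)(z_{t+1}−z̄) = -51.4251
Denominator Σ(z_t−z̄)² = 81.6543
r_1 = -51.4251 / 81.6543 = -0.630

-0.630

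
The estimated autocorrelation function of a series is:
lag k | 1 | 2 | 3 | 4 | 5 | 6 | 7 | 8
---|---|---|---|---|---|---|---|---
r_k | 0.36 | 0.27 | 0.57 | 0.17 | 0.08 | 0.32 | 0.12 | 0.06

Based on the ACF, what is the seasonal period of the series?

The largest autocorrelation is r_3 = 0.57; the remaining lags stay at or below 0.36. The elevated value at lag 1 (0.36), dropping to 0.27 at lag 2, reflects decaying short-term dependence rather than seasonality.
The dominant spike at lag 3 indicates a seasonal period of 3.

3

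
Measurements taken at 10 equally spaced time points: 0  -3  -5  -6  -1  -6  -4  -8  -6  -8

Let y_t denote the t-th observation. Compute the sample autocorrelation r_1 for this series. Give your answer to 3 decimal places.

0.055

Mean ȳ = (0 − 3 − 5 − 6 − 1 − 6 − 4 − 8 − 6 − 8)/10 = -4.7000
Numerator Σ_{t=1}^{9}(y_t−ȳ)(y_{t+1}−ȳ) = 3.6100
Denominator Σ(y_t−ȳ)² = 66.1000
r_1 = 3.6100 / 66.1000 = 0.055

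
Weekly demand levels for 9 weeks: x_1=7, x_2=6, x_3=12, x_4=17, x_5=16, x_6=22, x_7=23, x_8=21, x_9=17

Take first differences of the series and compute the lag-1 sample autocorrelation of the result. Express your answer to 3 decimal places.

First differences Δx: -1, 6, 5, -1, 6, 1, -2, -4
Mean of differences = 1.2500
Numerator Σ(Δx_t−Δx̄)(Δx_{t+1}−Δx̄) = 4.6875
Denominator Σ(Δx_t−Δx̄)² = 107.5000
r_1(Δx) = 4.6875 / 107.5000 = 0.044

0.044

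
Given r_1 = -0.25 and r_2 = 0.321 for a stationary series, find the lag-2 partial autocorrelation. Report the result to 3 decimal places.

φ_{22} = (r_2 − r_1²) / (1 − r_1²)
r_1² = (-0.25)² = 0.0625
Numerator = 0.321 − 0.0625 = 0.2585; denominator = 1 − 0.0625 = 0.9375
φ_{22} = 0.2585 / 0.9375 = 0.276

0.276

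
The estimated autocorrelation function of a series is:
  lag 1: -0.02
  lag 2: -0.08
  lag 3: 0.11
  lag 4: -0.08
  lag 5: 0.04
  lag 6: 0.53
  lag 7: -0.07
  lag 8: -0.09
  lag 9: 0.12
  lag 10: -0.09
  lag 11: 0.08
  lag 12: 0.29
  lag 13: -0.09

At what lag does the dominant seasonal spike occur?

The largest autocorrelation is r_6 = 0.53, with a weaker echo at lag 12 (0.29); the remaining lags stay at or below 0.12.
The dominant spike at lag 6 indicates a seasonal period of 6.

6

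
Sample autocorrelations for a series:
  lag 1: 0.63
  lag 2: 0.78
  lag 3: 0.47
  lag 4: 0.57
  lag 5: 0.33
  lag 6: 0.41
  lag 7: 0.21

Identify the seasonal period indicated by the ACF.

The largest autocorrelation is r_2 = 0.78; the remaining lags stay at or below 0.63.
The dominant spike at lag 2 indicates a seasonal period of 2.

2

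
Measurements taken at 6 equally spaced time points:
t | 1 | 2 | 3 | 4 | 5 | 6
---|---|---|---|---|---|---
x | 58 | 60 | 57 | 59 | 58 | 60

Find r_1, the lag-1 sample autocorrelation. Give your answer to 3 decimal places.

-0.652

Mean x̄ = (58 + 60 + 57 + 59 + 58 + 60)/6 = 58.6667
Numerator Σ_{t=1}^{5}(x_t−x̄)(x_{t+1}−x̄) = -4.7778
Denominator Σ(x_t−x̄)² = 7.3333
r_1 = -4.7778 / 7.3333 = -0.652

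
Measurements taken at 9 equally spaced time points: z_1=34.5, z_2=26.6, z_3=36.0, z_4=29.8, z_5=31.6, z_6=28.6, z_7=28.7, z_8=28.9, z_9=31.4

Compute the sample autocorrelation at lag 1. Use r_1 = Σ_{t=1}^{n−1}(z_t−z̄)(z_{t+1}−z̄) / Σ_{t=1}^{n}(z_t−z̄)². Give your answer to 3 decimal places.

Mean z̄ = (34.5 + 26.6 + 36.0 + 29.8 + 31.6 + 28.6 + 28.7 + 28.9 + 31.4)/9 = 30.6778
Numerator Σ_{t=1}^{8}(z_t−z̄)(z_{t+1}−z̄) = -38.3449
Denominator Σ(z_t−z̄)² = 73.0956
r_1 = -38.3449 / 73.0956 = -0.525

-0.525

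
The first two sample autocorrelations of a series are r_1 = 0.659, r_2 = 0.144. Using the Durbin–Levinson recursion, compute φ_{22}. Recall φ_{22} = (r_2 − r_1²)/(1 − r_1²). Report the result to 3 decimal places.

-0.513

φ_{22} = (r_2 − r_1²) / (1 − r_1²)
r_1² = (0.659)² = 0.434281
Numerator = 0.144 − 0.4343 = -0.2903; denominator = 1 − 0.4343 = 0.5657
φ_{22} = -0.2903 / 0.5657 = -0.513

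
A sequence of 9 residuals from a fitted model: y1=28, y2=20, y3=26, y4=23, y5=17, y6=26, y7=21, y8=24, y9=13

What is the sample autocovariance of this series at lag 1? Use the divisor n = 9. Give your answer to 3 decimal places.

Mean ȳ = (28 + 20 + 26 + 23 + 17 + 26 + 21 + 24 + 13)/9 = 22.0000
Σ_{t=1}^{8}(y_t−ȳ)(y_{t+1}−ȳ) = -65.0000
γ_1 = -65.0000 / 9 = -7.222

-7.222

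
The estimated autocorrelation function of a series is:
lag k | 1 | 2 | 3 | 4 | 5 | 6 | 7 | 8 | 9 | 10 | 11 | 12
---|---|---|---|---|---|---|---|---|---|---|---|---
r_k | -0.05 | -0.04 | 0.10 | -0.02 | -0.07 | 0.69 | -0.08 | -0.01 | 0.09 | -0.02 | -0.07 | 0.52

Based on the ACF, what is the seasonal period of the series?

The largest autocorrelation is r_6 = 0.69, with a weaker echo at lag 12 (0.52); the remaining lags stay at or below 0.10.
The dominant spike at lag 6 indicates a seasonal period of 6.

6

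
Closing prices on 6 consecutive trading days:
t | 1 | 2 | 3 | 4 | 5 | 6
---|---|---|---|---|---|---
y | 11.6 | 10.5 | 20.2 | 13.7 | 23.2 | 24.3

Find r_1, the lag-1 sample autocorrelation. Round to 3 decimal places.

0.155

Mean ȳ = (11.6 + 10.5 + 20.2 + 13.7 + 23.2 + 24.3)/6 = 17.2500
Numerator Σ_{t=1}^{5}(y_t−ȳ)(y_{t+1}−ȳ) = 28.5775
Denominator Σ(y_t−ȳ)² = 183.8950
r_1 = 28.5775 / 183.8950 = 0.155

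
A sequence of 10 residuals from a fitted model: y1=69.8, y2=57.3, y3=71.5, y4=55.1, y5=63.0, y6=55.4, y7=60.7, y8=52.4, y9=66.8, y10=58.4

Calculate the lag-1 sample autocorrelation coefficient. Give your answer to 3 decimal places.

-0.562

Mean ȳ = (69.8 + 57.3 + 71.5 + 55.1 + 63.0 + 55.4 + 60.7 + 52.4 + 66.8 + 58.4)/10 = 61.0400
Numerator Σ_{t=1}^{9}(y_t−ȳ)(y_{t+1}−ȳ) = -216.8296
Denominator Σ(y_t−ȳ)² = 385.9840
r_1 = -216.8296 / 385.9840 = -0.562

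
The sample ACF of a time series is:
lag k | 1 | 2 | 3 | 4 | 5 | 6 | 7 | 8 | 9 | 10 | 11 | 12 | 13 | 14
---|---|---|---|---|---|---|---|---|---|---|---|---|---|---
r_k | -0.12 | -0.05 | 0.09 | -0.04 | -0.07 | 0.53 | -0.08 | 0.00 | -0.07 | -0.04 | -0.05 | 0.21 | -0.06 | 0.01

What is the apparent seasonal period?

The largest autocorrelation is r_6 = 0.53, with a weaker echo at lag 12 (0.21); the remaining lags stay at or below 0.09.
The dominant spike at lag 6 indicates a seasonal period of 6.

6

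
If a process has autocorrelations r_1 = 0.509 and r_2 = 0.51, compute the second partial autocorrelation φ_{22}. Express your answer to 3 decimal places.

0.339

φ_{22} = (r_2 − r_1²) / (1 − r_1²)
r_1² = (0.509)² = 0.259081
Numerator = 0.51 − 0.2591 = 0.2509; denominator = 1 − 0.2591 = 0.7409
φ_{22} = 0.2509 / 0.7409 = 0.339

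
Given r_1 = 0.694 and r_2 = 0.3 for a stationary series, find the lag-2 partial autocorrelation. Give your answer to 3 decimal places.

-0.350

φ_{22} = (r_2 − r_1²) / (1 − r_1²)
r_1² = (0.694)² = 0.481636
Numerator = 0.3 − 0.4816 = -0.1816; denominator = 1 − 0.4816 = 0.5184
φ_{22} = -0.1816 / 0.5184 = -0.350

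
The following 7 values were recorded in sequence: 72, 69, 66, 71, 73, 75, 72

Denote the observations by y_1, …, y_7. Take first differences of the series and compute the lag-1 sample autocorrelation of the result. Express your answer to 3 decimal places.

0.033

First differences Δy: -3, -3, 5, 2, 2, -3
Mean of differences = 0.0000
Numerator Σ(Δy_t−Δȳ)(Δy_{t+1}−Δȳ) = 2.0000
Denominator Σ(Δy_t−Δȳ)² = 60.0000
r_1(Δy) = 2.0000 / 60.0000 = 0.033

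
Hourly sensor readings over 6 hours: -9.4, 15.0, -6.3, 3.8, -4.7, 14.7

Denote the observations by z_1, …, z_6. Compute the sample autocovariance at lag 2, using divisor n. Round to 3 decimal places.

Mean z̄ = (-9.4 + 15.0 − 6.3 + 3.8 − 4.7 + 14.7)/6 = 2.1833
Σ_{t=1}^{4}(z_t−z̄)(z_{t+2}−z̄) = 197.6144
γ_2 = 197.6144 / 6 = 32.936

32.936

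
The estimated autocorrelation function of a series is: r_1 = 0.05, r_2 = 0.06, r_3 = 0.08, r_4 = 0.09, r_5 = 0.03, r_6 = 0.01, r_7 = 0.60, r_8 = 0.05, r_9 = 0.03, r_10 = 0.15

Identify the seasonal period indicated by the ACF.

7

The largest autocorrelation is r_7 = 0.60; the remaining lags stay at or below 0.15.
The dominant spike at lag 7 indicates a seasonal period of 7.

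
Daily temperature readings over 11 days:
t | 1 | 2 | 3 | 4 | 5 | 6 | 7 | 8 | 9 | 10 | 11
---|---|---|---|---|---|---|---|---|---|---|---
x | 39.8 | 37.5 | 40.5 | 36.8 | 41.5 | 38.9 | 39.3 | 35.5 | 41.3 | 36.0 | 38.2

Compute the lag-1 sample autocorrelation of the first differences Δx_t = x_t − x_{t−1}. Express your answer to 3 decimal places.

First differences Δx: -2.3, 3.0, -3.7, 4.7, -2.6, 0.4, -3.8, 5.8, -5.3, 2.2
Mean of differences = -0.1600
Numerator Σ(Δx_t−Δx̄)(Δx_{t+1}−Δx̄) = -114.8756
Denominator Σ(Δx_t−Δx̄)² = 137.7440
r_1(Δx) = -114.8756 / 137.7440 = -0.834

-0.834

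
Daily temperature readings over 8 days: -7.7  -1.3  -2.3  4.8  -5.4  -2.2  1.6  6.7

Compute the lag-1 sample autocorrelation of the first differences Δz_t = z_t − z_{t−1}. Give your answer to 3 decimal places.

-0.447

First differences Δz: 6.4, -1.0, 7.1, -10.2, 3.2, 3.8, 5.1
Mean of differences = 2.0571
Numerator Σ(Δz_t−Δz̄)(Δz_{t+1}−Δz̄) = -97.2176
Denominator Σ(Δz_t−Δz̄)² = 217.4771
r_1(Δz) = -97.2176 / 217.4771 = -0.447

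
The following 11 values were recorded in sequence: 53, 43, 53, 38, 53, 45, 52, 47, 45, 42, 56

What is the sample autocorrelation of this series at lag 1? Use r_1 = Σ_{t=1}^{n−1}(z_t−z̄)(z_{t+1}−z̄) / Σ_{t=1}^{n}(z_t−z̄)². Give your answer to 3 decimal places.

Mean z̄ = (53 + 43 + 53 + 38 + 53 + 45 + 52 + 47 + 45 + 42 + 56)/11 = 47.9091
Numerator Σ_{t=1}^{10}(z_t−z̄)(z_{t+1}−z̄) = -209.2810
Denominator Σ(z_t−z̄)² = 334.9091
r_1 = -209.2810 / 334.9091 = -0.625

-0.625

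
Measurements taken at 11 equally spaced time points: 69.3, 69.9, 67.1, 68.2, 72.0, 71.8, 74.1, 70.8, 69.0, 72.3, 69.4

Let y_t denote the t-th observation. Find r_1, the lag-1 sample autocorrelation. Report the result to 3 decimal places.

Mean ȳ = (69.3 + 69.9 + 67.1 + 68.2 + 72.0 + 71.8 + 74.1 + 70.8 + 69.0 + 72.3 + 69.4)/11 = 70.3545
Numerator Σ_{t=1}^{10}(y_t−ȳ)(y_{t+1}−ȳ) = 9.7907
Denominator Σ(y_t−ȳ)² = 42.1073
r_1 = 9.7907 / 42.1073 = 0.233

0.233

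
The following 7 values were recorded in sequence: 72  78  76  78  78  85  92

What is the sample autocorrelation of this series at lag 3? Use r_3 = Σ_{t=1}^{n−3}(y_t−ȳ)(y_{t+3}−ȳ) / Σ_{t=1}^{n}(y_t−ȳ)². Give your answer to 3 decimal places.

Mean ȳ = (72 + 78 + 76 + 78 + 78 + 85 + 92)/7 = 79.8571
Deviations from mean: -7.8571, -1.8571, -3.8571, -1.8571, -1.8571, 5.1429, 12.1429
Σ(y_t−ȳ)(y_{t+3}−ȳ) = (14.5918) + (3.4490) + (-19.8367) + (-22.5510) = -24.3469
Denominator Σ(y_t−ȳ)² = 260.8571
r_3 = -24.3469 / 260.8571 = -0.093

-0.093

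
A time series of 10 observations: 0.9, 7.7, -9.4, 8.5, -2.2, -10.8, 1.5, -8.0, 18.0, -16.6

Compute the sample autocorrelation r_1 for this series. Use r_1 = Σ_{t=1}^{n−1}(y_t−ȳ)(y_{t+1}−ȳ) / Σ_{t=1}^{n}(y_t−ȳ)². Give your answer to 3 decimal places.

Mean ȳ = (0.9 + 7.7 − 9.4 + 8.5 − 2.2 − 10.8 + 1.5 − 8.0 + 18.0 − 16.6)/10 = -1.0400
Numerator Σ_{t=1}^{9}(y_t−ȳ)(y_{t+1}−ȳ) = -606.8596
Denominator Σ(y_t−ȳ)² = 997.1840
r_1 = -606.8596 / 997.1840 = -0.609

-0.609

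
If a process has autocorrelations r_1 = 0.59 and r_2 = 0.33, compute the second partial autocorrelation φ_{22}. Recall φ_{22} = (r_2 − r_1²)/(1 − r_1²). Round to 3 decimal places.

φ_{22} = (r_2 − r_1²) / (1 − r_1²)
r_1² = (0.59)² = 0.3481
Numerator = 0.33 − 0.3481 = -0.0181; denominator = 1 − 0.3481 = 0.6519
φ_{22} = -0.0181 / 0.6519 = -0.028

-0.028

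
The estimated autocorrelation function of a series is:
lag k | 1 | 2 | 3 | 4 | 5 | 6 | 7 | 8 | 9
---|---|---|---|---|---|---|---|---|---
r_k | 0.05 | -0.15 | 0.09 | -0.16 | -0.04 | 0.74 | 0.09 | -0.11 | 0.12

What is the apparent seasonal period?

6

The largest autocorrelation is r_6 = 0.74; the remaining lags stay at or below 0.12.
The dominant spike at lag 6 indicates a seasonal period of 6.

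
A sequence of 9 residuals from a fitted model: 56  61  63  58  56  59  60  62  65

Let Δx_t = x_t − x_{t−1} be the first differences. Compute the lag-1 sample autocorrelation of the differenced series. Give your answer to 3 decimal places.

First differences Δx: 5, 2, -5, -2, 3, 1, 2, 3
Mean of differences = 1.1250
Numerator Σ(Δx_t−Δx̄)(Δx_{t+1}−Δx̄) = 12.6094
Denominator Σ(Δx_t−Δx̄)² = 70.8750
r_1(Δx) = 12.6094 / 70.8750 = 0.178

0.178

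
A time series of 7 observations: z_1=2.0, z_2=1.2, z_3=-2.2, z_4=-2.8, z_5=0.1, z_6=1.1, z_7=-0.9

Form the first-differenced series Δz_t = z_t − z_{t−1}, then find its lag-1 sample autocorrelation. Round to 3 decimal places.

First differences Δz: -0.8, -3.4, -0.6, 2.9, 1.0, -2.0
Mean of differences = -0.4833
Numerator Σ(Δz_t−Δz̄)(Δz_{t+1}−Δz̄) = 3.6381
Denominator Σ(Δz_t−Δz̄)² = 24.5683
r_1(Δz) = 3.6381 / 24.5683 = 0.148

0.148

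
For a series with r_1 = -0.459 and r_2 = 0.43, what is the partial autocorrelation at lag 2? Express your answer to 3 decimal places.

0.278

φ_{22} = (r_2 − r_1²) / (1 − r_1²)
r_1² = (-0.459)² = 0.210681
Numerator = 0.43 − 0.2107 = 0.2193; denominator = 1 − 0.2107 = 0.7893
φ_{22} = 0.2193 / 0.7893 = 0.278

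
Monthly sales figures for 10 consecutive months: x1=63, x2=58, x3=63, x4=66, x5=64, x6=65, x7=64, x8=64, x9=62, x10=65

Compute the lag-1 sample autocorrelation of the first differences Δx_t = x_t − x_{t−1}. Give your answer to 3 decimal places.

-0.334

First differences Δx: -5, 5, 3, -2, 1, -1, 0, -2, 3
Mean of differences = 0.2222
Numerator Σ(Δx_t−Δx̄)(Δx_{t+1}−Δx̄) = -25.9383
Denominator Σ(Δx_t−Δx̄)² = 77.5556
r_1(Δx) = -25.9383 / 77.5556 = -0.334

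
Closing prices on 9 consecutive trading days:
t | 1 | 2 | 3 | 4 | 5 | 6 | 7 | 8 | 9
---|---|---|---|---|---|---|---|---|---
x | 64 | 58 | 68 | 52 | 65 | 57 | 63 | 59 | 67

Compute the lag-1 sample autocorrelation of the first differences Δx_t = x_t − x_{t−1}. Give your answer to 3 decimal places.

-0.860

First differences Δx: -6, 10, -16, 13, -8, 6, -4, 8
Mean of differences = 0.3750
Numerator Σ(Δx_t−Δx̄)(Δx_{t+1}−Δx̄) = -636.5156
Denominator Σ(Δx_t−Δx̄)² = 739.8750
r_1(Δx) = -636.5156 / 739.8750 = -0.860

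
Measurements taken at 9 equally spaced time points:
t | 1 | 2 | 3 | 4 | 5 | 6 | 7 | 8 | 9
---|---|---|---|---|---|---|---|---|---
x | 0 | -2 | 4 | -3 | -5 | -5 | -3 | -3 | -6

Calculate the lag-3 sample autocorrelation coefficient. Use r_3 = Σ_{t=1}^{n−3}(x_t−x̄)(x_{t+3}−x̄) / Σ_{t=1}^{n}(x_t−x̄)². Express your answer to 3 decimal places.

-0.119

Mean x̄ = (0 − 2 + 4 − 3 − 5 − 5 − 3 − 3 − 6)/9 = -2.5556
Σ(x_t−x̄)(x_{t+3}−x̄) = (-1.1358) + (-1.3580) + (-16.0247) + (0.1975) + (1.0864) + (8.4198) = -8.8148
Denominator Σ(x_t−x̄)² = 74.2222
r_3 = -8.8148 / 74.2222 = -0.119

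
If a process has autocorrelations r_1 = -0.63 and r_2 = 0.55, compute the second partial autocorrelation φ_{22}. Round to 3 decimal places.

φ_{22} = (r_2 − r_1²) / (1 − r_1²)
r_1² = (-0.63)² = 0.3969
Numerator = 0.55 − 0.3969 = 0.1531; denominator = 1 − 0.3969 = 0.6031
φ_{22} = 0.1531 / 0.6031 = 0.254

0.254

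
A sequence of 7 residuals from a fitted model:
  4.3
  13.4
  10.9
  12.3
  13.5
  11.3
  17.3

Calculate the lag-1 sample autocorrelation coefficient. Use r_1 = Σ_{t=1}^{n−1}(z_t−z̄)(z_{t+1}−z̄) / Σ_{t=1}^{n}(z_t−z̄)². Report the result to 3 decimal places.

Mean z̄ = (4.3 + 13.4 + 10.9 + 12.3 + 13.5 + 11.3 + 17.3)/7 = 11.8571
Deviations from mean: -7.5571, 1.5429, -0.9571, 0.4429, 1.6429, -0.5571, 5.4429
Σ(z_t−z̄)(z_{t+1}−z̄) = (-11.6596) + (-1.4767) + (-0.4239) + (0.7276) + (-0.9153) + (-3.0324) = -16.7804
Denominator Σ(z_t−z̄)² = 93.2371
r_1 = -16.7804 / 93.2371 = -0.180

-0.180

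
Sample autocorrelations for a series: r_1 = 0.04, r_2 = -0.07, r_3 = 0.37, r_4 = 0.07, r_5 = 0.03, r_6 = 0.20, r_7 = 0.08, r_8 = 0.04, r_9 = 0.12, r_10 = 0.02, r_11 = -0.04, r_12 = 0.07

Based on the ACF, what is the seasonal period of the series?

The largest autocorrelation is r_3 = 0.37, with a weaker echo at lag 6 (0.20); the remaining lags stay at or below 0.12.
The dominant spike at lag 3 indicates a seasonal period of 3.

3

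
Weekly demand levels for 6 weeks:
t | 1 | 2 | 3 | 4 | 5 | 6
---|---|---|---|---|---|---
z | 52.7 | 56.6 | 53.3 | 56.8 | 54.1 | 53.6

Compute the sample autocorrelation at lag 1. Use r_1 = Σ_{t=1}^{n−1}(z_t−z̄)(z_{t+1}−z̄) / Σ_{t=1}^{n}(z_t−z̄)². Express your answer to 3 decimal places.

Mean z̄ = (52.7 + 56.6 + 53.3 + 56.8 + 54.1 + 53.6)/6 = 54.5167
Deviations from mean: -1.8167, 2.0833, -1.2167, 2.2833, -0.4167, -0.9167
Numerator Σ_{t=1}^{5}(z_t−z̄)(z_{t+1}−z̄) = -9.6669
Denominator Σ(z_t−z̄)² = 15.3483
r_1 = -9.6669 / 15.3483 = -0.630

-0.630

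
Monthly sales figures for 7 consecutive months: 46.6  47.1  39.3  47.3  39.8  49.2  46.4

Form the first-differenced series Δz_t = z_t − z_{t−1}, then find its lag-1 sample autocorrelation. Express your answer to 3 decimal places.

First differences Δz: 0.5, -7.8, 8.0, -7.5, 9.4, -2.8
Mean of differences = -0.0333
Numerator Σ(Δz_t−Δz̄)(Δz_{t+1}−Δz̄) = -223.0511
Denominator Σ(Δz_t−Δz̄)² = 277.5333
r_1(Δz) = -223.0511 / 277.5333 = -0.804

-0.804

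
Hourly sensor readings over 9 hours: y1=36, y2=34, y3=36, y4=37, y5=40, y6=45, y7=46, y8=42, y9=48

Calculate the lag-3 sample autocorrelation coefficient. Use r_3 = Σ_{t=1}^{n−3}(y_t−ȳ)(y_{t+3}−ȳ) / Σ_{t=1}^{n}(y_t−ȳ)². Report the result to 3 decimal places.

0.061

Mean ȳ = (36 + 34 + 36 + 37 + 40 + 45 + 46 + 42 + 48)/9 = 40.4444
Σ(y_t−ȳ)(y_{t+3}−ȳ) = (15.3086) + (2.8642) + (-20.2469) + (-19.1358) + (-0.6914) + (34.4198) = 12.5185
Denominator Σ(y_t−ȳ)² = 204.2222
r_3 = 12.5185 / 204.2222 = 0.061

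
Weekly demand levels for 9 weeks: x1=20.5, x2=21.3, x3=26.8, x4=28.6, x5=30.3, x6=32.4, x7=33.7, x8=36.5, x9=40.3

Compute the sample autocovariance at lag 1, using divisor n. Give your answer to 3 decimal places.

Mean x̄ = (20.5 + 21.3 + 26.8 + 28.6 + 30.3 + 32.4 + 33.7 + 36.5 + 40.3)/9 = 30.0444
Σ_{t=1}^{8}(x_t−x̄)(x_{t+1}−x̄) = 215.1658
γ_1 = 215.1658 / 9 = 23.907

23.907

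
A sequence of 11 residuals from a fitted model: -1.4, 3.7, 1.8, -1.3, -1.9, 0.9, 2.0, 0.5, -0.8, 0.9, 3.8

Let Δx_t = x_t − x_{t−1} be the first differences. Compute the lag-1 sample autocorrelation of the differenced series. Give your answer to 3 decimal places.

First differences Δx: 5.1, -1.9, -3.1, -0.6, 2.8, 1.1, -1.5, -1.3, 1.7, 2.9
Mean of differences = 0.5200
Numerator Σ(Δx_t−Δx̄)(Δx_{t+1}−Δx̄) = 3.6656
Denominator Σ(Δx_t−Δx̄)² = 61.1760
r_1(Δx) = 3.6656 / 61.1760 = 0.060

0.060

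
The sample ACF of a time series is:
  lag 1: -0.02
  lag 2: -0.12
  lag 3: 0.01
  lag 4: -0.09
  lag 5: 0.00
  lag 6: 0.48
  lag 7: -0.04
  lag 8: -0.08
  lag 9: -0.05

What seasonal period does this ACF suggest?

6

The largest autocorrelation is r_6 = 0.48; the remaining lags stay at or below 0.01.
The dominant spike at lag 6 indicates a seasonal period of 6.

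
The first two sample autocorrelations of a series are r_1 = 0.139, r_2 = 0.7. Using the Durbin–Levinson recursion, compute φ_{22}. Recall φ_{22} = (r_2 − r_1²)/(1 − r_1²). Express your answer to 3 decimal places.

φ_{22} = (r_2 − r_1²) / (1 − r_1²)
r_1² = (0.139)² = 0.019321
Numerator = 0.7 − 0.0193 = 0.6807; denominator = 1 − 0.0193 = 0.9807
φ_{22} = 0.6807 / 0.9807 = 0.694

0.694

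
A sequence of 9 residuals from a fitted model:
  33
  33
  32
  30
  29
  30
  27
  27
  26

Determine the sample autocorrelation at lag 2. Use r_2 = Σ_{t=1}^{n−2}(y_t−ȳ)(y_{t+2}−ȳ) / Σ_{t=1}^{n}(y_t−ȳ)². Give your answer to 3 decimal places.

Mean ȳ = (33 + 33 + 32 + 30 + 29 + 30 + 27 + 27 + 26)/9 = 29.6667
Σ(y_t−ȳ)(y_{t+2}−ȳ) = (7.7778) + (1.1111) + (-1.5556) + (0.1111) + (1.7778) + (-0.8889) + (9.7778) = 18.1111
Denominator Σ(y_t−ȳ)² = 56.0000
r_2 = 18.1111 / 56.0000 = 0.323

0.323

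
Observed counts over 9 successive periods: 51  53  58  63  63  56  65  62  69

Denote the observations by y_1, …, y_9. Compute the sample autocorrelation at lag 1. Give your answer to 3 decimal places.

Mean ȳ = (51 + 53 + 58 + 63 + 63 + 56 + 65 + 62 + 69)/9 = 60.0000
Numerator Σ_{t=1}^{8}(y_t−ȳ)(y_{t+1}−ȳ) = 76.0000
Denominator Σ(y_t−ȳ)² = 278.0000
r_1 = 76.0000 / 278.0000 = 0.273

0.273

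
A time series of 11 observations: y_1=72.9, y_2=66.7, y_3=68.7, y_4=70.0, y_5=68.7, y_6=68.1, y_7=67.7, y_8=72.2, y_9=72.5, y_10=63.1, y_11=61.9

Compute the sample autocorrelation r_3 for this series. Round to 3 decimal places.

-0.122

Mean ȳ = (72.9 + 66.7 + 68.7 + 70.0 + 68.7 + 68.1 + 67.7 + 72.2 + 72.5 + 63.1 + 61.9)/11 = 68.4091
Numerator Σ_{t=1}^{8}(y_t−ȳ)(y_{t+3}−ȳ) = -15.6430
Denominator Σ(y_t−ȳ)² = 128.0491
r_3 = -15.6430 / 128.0491 = -0.122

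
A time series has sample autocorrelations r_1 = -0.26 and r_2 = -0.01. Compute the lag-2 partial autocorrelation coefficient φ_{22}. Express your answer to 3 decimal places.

-0.083

φ_{22} = (r_2 − r_1²) / (1 − r_1²)
r_1² = (-0.26)² = 0.0676
Numerator = -0.01 − 0.0676 = -0.0776; denominator = 1 − 0.0676 = 0.9324
φ_{22} = -0.0776 / 0.9324 = -0.083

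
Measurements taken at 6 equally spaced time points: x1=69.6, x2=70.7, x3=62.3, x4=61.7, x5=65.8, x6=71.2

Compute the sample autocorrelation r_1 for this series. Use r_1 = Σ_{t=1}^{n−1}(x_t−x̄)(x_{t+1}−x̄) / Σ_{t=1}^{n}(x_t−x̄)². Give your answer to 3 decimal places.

Mean x̄ = (69.6 + 70.7 + 62.3 + 61.7 + 65.8 + 71.2)/6 = 66.8833
Deviations from mean: 2.7167, 3.8167, -4.5833, -5.1833, -1.0833, 4.3167
Σ(x_t−x̄)(x_{t+1}−x̄) = (10.3686) + (-17.4931) + (23.7569) + (5.6153) + (-4.6764) = 17.5714
Denominator Σ(x_t−x̄)² = 89.6283
r_1 = 17.5714 / 89.6283 = 0.196

0.196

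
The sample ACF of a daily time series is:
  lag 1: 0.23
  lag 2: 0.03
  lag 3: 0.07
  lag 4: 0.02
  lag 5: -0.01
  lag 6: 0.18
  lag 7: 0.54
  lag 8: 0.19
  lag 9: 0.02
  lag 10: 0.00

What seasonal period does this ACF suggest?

7

The largest autocorrelation is r_7 = 0.54; the remaining lags stay at or below 0.23. The elevated value at lag 1 (0.23), dropping to 0.03 at lag 2, reflects decaying short-term dependence rather than seasonality.
The dominant spike at lag 7 indicates a seasonal period of 7.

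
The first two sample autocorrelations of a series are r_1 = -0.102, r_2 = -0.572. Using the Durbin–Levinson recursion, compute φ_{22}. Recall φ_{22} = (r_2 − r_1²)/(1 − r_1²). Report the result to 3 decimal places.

-0.589

φ_{22} = (r_2 − r_1²) / (1 − r_1²)
r_1² = (-0.102)² = 0.010404
Numerator = -0.572 − 0.0104 = -0.5824; denominator = 1 − 0.0104 = 0.9896
φ_{22} = -0.5824 / 0.9896 = -0.589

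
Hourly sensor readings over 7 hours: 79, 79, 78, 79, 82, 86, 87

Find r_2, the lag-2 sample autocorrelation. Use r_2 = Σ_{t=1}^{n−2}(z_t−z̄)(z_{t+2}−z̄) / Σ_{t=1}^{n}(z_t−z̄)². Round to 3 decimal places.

0.053

Mean z̄ = (79 + 79 + 78 + 79 + 82 + 86 + 87)/7 = 81.4286
Deviations from mean: -2.4286, -2.4286, -3.4286, -2.4286, 0.5714, 4.5714, 5.5714
Σ(z_t−z̄)(z_{t+2}−z̄) = (8.3265) + (5.8980) + (-1.9592) + (-11.1020) + (3.1837) = 4.3469
Denominator Σ(z_t−z̄)² = 81.7143
r_2 = 4.3469 / 81.7143 = 0.053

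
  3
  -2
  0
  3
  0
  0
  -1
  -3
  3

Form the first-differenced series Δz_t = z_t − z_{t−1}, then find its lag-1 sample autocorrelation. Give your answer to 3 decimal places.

First differences Δz: -5, 2, 3, -3, 0, -1, -2, 6
Mean of differences = 0.0000
Numerator Σ(Δz_t−Δz̄)(Δz_{t+1}−Δz̄) = -23.0000
Denominator Σ(Δz_t−Δz̄)² = 88.0000
r_1(Δz) = -23.0000 / 88.0000 = -0.261

-0.261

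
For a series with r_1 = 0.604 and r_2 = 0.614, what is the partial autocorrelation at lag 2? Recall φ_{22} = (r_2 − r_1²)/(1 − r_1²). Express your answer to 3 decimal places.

φ_{22} = (r_2 − r_1²) / (1 − r_1²)
r_1² = (0.604)² = 0.364816
Numerator = 0.614 − 0.3648 = 0.2492; denominator = 1 − 0.3648 = 0.6352
φ_{22} = 0.2492 / 0.6352 = 0.392

0.392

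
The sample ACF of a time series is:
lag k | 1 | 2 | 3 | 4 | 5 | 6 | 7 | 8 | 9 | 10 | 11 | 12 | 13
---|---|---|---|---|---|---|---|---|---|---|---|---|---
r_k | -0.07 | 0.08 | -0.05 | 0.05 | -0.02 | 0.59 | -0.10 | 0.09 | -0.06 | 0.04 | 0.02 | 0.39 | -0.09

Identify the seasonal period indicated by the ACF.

6

The largest autocorrelation is r_6 = 0.59, with a weaker echo at lag 12 (0.39); the remaining lags stay at or below 0.09.
The dominant spike at lag 6 indicates a seasonal period of 6.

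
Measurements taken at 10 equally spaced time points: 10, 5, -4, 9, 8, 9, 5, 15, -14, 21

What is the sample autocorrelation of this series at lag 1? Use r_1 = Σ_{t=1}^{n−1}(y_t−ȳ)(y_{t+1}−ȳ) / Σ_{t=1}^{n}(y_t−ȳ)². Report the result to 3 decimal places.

Mean ȳ = (10 + 5 − 4 + 9 + 8 + 9 + 5 + 15 − 14 + 21)/10 = 6.4000
Numerator Σ_{t=1}^{9}(y_t−ȳ)(y_{t+1}−ȳ) = -498.1600
Denominator Σ(y_t−ȳ)² = 844.4000
r_1 = -498.1600 / 844.4000 = -0.590

-0.590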